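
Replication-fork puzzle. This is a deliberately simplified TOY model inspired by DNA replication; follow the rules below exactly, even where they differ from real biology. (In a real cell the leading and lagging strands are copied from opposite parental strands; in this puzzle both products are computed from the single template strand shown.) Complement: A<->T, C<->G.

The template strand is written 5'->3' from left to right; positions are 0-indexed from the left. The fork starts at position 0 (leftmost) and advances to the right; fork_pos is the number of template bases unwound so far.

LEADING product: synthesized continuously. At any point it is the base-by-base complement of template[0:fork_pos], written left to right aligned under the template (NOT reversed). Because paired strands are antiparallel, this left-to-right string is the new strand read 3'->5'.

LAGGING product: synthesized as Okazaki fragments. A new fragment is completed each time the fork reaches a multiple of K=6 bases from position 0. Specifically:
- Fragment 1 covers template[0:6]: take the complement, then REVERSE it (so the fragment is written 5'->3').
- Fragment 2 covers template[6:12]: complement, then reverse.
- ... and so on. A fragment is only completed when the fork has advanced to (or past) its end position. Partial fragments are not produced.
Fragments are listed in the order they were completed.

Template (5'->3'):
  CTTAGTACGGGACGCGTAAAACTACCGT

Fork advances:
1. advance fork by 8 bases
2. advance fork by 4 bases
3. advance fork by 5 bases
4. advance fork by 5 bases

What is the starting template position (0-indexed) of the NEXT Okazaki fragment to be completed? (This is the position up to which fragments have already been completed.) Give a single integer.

Answer: 18

Derivation:
Step 1: advance 8 -> fork_pos = 0 + 8 = 8. Reached multiple(s) of 6: 6 -> fragment 1 completed (1 total).
Step 2: advance 4 -> fork_pos = 8 + 4 = 12. Reached multiple(s) of 6: 12 -> fragment 2 completed (2 total).
Step 3: advance 5 -> fork_pos = 12 + 5 = 17. Next multiple of 6 is 18 (not reached); still 2 fragment(s).
Step 4: advance 5 -> fork_pos = 17 + 5 = 22. Reached multiple(s) of 6: 18 -> fragment 3 completed (3 total).
3 fragment(s) completed, covering template[0:18] (3 x 6 = 18). The next fragment, fragment 4, covers template[18:24], so it starts at position 18.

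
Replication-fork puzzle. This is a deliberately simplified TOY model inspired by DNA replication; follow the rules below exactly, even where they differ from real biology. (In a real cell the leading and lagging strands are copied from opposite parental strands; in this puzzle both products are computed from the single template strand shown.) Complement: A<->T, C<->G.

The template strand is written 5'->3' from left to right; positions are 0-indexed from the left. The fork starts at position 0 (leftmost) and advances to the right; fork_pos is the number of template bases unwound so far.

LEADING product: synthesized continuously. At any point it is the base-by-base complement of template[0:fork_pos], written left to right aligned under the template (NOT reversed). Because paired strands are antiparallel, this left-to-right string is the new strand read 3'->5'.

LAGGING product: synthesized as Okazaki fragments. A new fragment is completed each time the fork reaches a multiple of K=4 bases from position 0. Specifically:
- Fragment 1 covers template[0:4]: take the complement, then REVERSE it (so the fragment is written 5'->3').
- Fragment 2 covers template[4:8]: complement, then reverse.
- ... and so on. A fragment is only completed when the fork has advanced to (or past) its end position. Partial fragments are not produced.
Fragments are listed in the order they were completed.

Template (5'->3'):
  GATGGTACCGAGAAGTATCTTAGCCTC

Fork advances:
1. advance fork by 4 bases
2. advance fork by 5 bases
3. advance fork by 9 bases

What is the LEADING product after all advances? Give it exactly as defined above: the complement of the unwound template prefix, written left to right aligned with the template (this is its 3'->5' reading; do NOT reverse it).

Answer: CTACCATGGCTCTTCATA

Derivation:
Step 1: advance 4 -> fork_pos = 0 + 4 = 4.
Step 2: advance 5 -> fork_pos = 4 + 5 = 9.
Step 3: advance 9 -> fork_pos = 9 + 9 = 18.
Unwound prefix: template[0:18] = GATGGTACCGAGAAGTAT
Complement it base by base (A<->T, C<->G), keeping left-to-right order:
  [0:5] GATGG -> CTACC
  [5:10] TACCG -> ATGGC
  [10:15] AGAAG -> TCTTC
  [15:18] TAT -> ATA
Concatenate: CTACCATGGCTCTTCATA (length 18; written aligned with the template, i.e. 3'->5').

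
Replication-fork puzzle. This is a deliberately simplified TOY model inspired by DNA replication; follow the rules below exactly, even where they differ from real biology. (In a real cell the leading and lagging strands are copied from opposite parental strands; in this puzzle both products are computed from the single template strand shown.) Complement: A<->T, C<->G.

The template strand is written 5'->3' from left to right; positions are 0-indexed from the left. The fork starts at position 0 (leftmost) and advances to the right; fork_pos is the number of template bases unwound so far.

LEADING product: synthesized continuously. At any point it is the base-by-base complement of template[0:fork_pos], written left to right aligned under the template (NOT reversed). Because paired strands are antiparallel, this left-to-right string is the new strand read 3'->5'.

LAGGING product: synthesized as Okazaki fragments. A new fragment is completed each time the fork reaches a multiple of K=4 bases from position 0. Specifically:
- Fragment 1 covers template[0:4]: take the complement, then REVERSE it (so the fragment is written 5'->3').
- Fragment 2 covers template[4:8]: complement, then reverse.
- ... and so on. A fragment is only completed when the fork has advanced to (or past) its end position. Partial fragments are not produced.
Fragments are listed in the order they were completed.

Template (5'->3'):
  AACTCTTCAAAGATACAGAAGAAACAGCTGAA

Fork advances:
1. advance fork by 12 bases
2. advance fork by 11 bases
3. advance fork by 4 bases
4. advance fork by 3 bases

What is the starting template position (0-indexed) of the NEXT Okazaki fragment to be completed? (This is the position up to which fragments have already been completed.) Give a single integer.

Answer: 28

Derivation:
Step 1: advance 12 -> fork_pos = 0 + 12 = 12. Reached multiple(s) of 4: 4, 8, 12 -> fragments 1-3 completed (3 total).
Step 2: advance 11 -> fork_pos = 12 + 11 = 23. Reached multiple(s) of 4: 16, 20 -> fragments 4-5 completed (5 total).
Step 3: advance 4 -> fork_pos = 23 + 4 = 27. Reached multiple(s) of 4: 24 -> fragment 6 completed (6 total).
Step 4: advance 3 -> fork_pos = 27 + 3 = 30. Reached multiple(s) of 4: 28 -> fragment 7 completed (7 total).
7 fragment(s) completed, covering template[0:28] (7 x 4 = 28). The next fragment, fragment 8, covers template[28:32], so it starts at position 28.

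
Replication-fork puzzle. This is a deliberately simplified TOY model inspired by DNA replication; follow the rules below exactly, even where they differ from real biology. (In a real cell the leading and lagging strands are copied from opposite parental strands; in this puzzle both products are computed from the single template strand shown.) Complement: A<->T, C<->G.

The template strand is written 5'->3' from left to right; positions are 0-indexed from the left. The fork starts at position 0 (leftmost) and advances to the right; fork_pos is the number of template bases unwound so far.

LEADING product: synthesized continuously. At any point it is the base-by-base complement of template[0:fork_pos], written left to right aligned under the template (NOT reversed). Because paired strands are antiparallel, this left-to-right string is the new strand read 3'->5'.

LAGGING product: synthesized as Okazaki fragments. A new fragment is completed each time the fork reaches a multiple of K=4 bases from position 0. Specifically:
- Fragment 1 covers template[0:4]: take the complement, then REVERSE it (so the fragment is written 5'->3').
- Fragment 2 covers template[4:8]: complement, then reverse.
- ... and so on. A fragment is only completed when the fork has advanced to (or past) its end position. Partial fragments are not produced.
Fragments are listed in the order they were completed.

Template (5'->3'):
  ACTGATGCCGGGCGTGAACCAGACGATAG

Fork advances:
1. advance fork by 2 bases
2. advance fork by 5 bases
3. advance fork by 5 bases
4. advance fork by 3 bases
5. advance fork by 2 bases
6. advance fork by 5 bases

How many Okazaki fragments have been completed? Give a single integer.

Step 1: advance 2 -> fork_pos = 0 + 2 = 2. Next multiple of 4 is 4 (not reached); still 0 fragment(s).
Step 2: advance 5 -> fork_pos = 2 + 5 = 7. Reached multiple(s) of 4: 4 -> fragment 1 completed (1 total).
Step 3: advance 5 -> fork_pos = 7 + 5 = 12. Reached multiple(s) of 4: 8, 12 -> fragments 2-3 completed (3 total).
Step 4: advance 3 -> fork_pos = 12 + 3 = 15. Next multiple of 4 is 16 (not reached); still 3 fragment(s).
Step 5: advance 2 -> fork_pos = 15 + 2 = 17. Reached multiple(s) of 4: 16 -> fragment 4 completed (4 total).
Step 6: advance 5 -> fork_pos = 17 + 5 = 22. Reached multiple(s) of 4: 20 -> fragment 5 completed (5 total).
Check: final fork_pos = 22; the multiples of 4 that are <= 22 are 4..20 -> 22 // 4 = 5 completed fragment(s).

Answer: 5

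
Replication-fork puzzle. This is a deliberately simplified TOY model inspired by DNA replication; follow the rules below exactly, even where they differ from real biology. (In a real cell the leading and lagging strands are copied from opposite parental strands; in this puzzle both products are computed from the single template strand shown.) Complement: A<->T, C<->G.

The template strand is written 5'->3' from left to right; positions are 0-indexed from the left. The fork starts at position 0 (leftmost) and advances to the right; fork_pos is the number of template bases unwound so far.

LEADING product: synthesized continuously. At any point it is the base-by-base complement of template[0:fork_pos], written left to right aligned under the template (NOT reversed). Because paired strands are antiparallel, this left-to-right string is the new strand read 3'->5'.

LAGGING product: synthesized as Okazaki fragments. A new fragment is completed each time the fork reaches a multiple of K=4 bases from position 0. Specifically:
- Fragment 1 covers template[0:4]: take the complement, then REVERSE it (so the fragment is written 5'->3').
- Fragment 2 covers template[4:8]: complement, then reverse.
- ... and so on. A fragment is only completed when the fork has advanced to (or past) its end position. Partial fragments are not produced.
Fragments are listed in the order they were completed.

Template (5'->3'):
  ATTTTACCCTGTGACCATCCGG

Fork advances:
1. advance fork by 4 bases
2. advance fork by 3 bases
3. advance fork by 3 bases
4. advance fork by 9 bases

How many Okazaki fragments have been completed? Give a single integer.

Step 1: advance 4 -> fork_pos = 0 + 4 = 4. Reached multiple(s) of 4: 4 -> fragment 1 completed (1 total).
Step 2: advance 3 -> fork_pos = 4 + 3 = 7. Next multiple of 4 is 8 (not reached); still 1 fragment(s).
Step 3: advance 3 -> fork_pos = 7 + 3 = 10. Reached multiple(s) of 4: 8 -> fragment 2 completed (2 total).
Step 4: advance 9 -> fork_pos = 10 + 9 = 19. Reached multiple(s) of 4: 12, 16 -> fragments 3-4 completed (4 total).
Check: final fork_pos = 19; the multiples of 4 that are <= 19 are 4..16 -> 19 // 4 = 4 completed fragment(s).

Answer: 4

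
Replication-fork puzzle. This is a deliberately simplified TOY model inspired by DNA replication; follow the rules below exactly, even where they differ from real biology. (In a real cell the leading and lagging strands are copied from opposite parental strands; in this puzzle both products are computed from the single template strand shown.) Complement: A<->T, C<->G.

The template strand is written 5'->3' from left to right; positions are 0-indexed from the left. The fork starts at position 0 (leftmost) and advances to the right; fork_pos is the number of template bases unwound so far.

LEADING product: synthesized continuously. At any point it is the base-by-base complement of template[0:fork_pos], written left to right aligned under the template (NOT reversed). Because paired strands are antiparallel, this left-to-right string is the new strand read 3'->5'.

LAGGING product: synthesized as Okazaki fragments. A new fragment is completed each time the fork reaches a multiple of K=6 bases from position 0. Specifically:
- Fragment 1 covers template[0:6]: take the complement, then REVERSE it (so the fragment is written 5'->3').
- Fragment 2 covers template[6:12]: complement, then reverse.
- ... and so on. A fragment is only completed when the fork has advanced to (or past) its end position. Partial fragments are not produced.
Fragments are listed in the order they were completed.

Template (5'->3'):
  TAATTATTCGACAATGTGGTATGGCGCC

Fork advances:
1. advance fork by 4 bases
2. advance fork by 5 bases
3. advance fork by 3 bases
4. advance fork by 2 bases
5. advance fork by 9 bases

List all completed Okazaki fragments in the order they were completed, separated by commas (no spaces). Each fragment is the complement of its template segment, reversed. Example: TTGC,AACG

Step 1: advance 4 -> fork_pos = 0 + 4 = 4. Next multiple of 6 is 6 (not reached); still 0 fragment(s).
Step 2: advance 5 -> fork_pos = 4 + 5 = 9. Reached multiple(s) of 6: 6 -> fragment 1 completed (1 total).
Step 3: advance 3 -> fork_pos = 9 + 3 = 12. Reached multiple(s) of 6: 12 -> fragment 2 completed (2 total).
Step 4: advance 2 -> fork_pos = 12 + 2 = 14. Next multiple of 6 is 18 (not reached); still 2 fragment(s).
Step 5: advance 9 -> fork_pos = 14 + 9 = 23. Reached multiple(s) of 6: 18 -> fragment 3 completed (3 total).
Final fork_pos = 23, so 3 fragment(s) are complete. Build each: template segment -> complement -> reverse.
Fragment 1: template[0:6] = TAATTA -> complement ATTAAT -> reversed TAATTA
Fragment 2: template[6:12] = TTCGAC -> complement AAGCTG -> reversed GTCGAA
Fragment 3: template[12:18] = AATGTG -> complement TTACAC -> reversed CACATT

Answer: TAATTA,GTCGAA,CACATT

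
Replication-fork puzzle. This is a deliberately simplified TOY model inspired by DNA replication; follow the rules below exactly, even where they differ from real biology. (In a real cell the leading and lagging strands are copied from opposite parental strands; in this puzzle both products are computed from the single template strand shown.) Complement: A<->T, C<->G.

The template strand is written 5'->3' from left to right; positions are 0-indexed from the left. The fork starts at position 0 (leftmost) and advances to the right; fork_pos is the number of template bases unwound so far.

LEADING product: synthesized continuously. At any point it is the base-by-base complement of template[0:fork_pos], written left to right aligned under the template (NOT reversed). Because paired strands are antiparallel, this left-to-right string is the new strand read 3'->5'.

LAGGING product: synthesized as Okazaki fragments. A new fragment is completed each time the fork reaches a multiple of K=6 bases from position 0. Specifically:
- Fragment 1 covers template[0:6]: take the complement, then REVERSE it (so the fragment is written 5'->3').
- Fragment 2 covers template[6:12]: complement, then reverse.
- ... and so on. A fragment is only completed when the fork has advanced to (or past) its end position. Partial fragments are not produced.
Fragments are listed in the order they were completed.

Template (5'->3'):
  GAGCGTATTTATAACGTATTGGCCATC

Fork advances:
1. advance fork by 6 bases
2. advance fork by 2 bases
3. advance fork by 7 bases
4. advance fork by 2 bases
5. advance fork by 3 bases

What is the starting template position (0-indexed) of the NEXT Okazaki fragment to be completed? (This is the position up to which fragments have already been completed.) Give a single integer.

Answer: 18

Derivation:
Step 1: advance 6 -> fork_pos = 0 + 6 = 6. Reached multiple(s) of 6: 6 -> fragment 1 completed (1 total).
Step 2: advance 2 -> fork_pos = 6 + 2 = 8. Next multiple of 6 is 12 (not reached); still 1 fragment(s).
Step 3: advance 7 -> fork_pos = 8 + 7 = 15. Reached multiple(s) of 6: 12 -> fragment 2 completed (2 total).
Step 4: advance 2 -> fork_pos = 15 + 2 = 17. Next multiple of 6 is 18 (not reached); still 2 fragment(s).
Step 5: advance 3 -> fork_pos = 17 + 3 = 20. Reached multiple(s) of 6: 18 -> fragment 3 completed (3 total).
3 fragment(s) completed, covering template[0:18] (3 x 6 = 18). The next fragment, fragment 4, covers template[18:24], so it starts at position 18.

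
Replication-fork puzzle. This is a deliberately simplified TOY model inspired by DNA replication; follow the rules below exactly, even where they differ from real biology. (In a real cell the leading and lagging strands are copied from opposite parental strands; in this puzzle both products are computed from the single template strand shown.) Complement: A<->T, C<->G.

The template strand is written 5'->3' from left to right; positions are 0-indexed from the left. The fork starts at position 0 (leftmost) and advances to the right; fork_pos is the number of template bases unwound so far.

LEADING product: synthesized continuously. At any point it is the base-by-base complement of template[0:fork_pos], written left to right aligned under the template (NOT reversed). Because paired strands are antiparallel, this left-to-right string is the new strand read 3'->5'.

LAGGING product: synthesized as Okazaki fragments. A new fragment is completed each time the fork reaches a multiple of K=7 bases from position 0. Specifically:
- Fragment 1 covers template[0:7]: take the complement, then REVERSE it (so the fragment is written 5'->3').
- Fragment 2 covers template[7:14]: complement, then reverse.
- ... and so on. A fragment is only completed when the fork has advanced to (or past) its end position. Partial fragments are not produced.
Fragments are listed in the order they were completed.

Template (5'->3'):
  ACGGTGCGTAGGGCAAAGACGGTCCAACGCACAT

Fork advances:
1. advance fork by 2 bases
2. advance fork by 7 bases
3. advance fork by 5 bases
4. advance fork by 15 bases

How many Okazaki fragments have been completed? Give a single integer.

Step 1: advance 2 -> fork_pos = 0 + 2 = 2. Next multiple of 7 is 7 (not reached); still 0 fragment(s).
Step 2: advance 7 -> fork_pos = 2 + 7 = 9. Reached multiple(s) of 7: 7 -> fragment 1 completed (1 total).
Step 3: advance 5 -> fork_pos = 9 + 5 = 14. Reached multiple(s) of 7: 14 -> fragment 2 completed (2 total).
Step 4: advance 15 -> fork_pos = 14 + 15 = 29. Reached multiple(s) of 7: 21, 28 -> fragments 3-4 completed (4 total).
Check: final fork_pos = 29; the multiples of 7 that are <= 29 are 7..28 -> 29 // 7 = 4 completed fragment(s).

Answer: 4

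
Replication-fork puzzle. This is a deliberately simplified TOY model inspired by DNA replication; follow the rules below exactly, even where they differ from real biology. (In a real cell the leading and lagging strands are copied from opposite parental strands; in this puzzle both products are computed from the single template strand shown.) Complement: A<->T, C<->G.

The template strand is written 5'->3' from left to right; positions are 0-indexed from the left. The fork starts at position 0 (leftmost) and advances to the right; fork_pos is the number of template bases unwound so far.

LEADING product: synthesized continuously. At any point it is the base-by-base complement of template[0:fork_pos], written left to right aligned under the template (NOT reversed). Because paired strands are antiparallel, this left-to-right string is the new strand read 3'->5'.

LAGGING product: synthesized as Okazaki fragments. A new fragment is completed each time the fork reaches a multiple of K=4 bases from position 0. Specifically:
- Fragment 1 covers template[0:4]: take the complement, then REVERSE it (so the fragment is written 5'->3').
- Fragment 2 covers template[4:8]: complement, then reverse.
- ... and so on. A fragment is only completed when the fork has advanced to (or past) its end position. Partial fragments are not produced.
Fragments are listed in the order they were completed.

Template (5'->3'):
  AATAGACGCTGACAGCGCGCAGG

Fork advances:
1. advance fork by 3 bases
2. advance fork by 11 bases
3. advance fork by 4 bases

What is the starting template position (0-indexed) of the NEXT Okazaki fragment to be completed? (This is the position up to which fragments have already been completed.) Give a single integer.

Answer: 16

Derivation:
Step 1: advance 3 -> fork_pos = 0 + 3 = 3. Next multiple of 4 is 4 (not reached); still 0 fragment(s).
Step 2: advance 11 -> fork_pos = 3 + 11 = 14. Reached multiple(s) of 4: 4, 8, 12 -> fragments 1-3 completed (3 total).
Step 3: advance 4 -> fork_pos = 14 + 4 = 18. Reached multiple(s) of 4: 16 -> fragment 4 completed (4 total).
4 fragment(s) completed, covering template[0:16] (4 x 4 = 16). The next fragment, fragment 5, covers template[16:20], so it starts at position 16.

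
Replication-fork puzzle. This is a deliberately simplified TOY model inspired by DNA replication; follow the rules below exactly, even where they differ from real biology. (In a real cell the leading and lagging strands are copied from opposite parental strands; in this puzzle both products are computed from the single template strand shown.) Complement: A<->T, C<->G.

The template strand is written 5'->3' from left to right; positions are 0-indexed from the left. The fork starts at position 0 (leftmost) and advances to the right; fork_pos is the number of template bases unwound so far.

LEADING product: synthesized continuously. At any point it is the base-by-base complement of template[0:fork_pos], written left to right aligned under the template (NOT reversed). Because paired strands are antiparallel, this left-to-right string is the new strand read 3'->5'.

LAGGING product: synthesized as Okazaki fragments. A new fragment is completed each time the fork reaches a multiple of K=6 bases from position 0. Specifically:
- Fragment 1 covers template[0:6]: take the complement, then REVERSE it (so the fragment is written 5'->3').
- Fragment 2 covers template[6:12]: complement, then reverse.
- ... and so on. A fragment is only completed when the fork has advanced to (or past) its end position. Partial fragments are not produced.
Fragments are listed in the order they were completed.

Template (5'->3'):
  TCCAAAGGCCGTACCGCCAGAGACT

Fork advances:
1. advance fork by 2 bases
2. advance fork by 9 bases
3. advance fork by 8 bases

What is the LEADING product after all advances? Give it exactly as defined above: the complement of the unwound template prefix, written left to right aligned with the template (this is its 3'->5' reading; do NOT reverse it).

Answer: AGGTTTCCGGCATGGCGGT

Derivation:
Step 1: advance 2 -> fork_pos = 0 + 2 = 2.
Step 2: advance 9 -> fork_pos = 2 + 9 = 11.
Step 3: advance 8 -> fork_pos = 11 + 8 = 19.
Unwound prefix: template[0:19] = TCCAAAGGCCGTACCGCCA
Complement it base by base (A<->T, C<->G), keeping left-to-right order:
  [0:5] TCCAA -> AGGTT
  [5:10] AGGCC -> TCCGG
  [10:15] GTACC -> CATGG
  [15:19] GCCA -> CGGT
Concatenate: AGGTTTCCGGCATGGCGGT (length 19; written aligned with the template, i.e. 3'->5').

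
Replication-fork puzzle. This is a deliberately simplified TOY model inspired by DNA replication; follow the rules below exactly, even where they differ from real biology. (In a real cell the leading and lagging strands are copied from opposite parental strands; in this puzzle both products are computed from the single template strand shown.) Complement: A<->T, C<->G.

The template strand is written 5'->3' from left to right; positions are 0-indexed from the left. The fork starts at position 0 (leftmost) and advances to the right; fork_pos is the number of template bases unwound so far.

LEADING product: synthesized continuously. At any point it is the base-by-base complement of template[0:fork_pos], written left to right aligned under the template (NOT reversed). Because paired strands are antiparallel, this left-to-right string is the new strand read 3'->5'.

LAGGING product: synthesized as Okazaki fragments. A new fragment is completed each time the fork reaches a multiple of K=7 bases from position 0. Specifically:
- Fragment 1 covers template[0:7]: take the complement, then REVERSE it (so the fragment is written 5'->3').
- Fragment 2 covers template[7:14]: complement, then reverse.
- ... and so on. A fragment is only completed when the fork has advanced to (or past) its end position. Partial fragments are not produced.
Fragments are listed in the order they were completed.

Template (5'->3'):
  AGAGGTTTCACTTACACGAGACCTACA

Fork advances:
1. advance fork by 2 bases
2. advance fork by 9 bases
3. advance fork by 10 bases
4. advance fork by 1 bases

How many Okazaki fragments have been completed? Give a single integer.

Step 1: advance 2 -> fork_pos = 0 + 2 = 2. Next multiple of 7 is 7 (not reached); still 0 fragment(s).
Step 2: advance 9 -> fork_pos = 2 + 9 = 11. Reached multiple(s) of 7: 7 -> fragment 1 completed (1 total).
Step 3: advance 10 -> fork_pos = 11 + 10 = 21. Reached multiple(s) of 7: 14, 21 -> fragments 2-3 completed (3 total).
Step 4: advance 1 -> fork_pos = 21 + 1 = 22. Next multiple of 7 is 28 (not reached); still 3 fragment(s).
Check: final fork_pos = 22; the multiples of 7 that are <= 22 are 7..21 -> 22 // 7 = 3 completed fragment(s).

Answer: 3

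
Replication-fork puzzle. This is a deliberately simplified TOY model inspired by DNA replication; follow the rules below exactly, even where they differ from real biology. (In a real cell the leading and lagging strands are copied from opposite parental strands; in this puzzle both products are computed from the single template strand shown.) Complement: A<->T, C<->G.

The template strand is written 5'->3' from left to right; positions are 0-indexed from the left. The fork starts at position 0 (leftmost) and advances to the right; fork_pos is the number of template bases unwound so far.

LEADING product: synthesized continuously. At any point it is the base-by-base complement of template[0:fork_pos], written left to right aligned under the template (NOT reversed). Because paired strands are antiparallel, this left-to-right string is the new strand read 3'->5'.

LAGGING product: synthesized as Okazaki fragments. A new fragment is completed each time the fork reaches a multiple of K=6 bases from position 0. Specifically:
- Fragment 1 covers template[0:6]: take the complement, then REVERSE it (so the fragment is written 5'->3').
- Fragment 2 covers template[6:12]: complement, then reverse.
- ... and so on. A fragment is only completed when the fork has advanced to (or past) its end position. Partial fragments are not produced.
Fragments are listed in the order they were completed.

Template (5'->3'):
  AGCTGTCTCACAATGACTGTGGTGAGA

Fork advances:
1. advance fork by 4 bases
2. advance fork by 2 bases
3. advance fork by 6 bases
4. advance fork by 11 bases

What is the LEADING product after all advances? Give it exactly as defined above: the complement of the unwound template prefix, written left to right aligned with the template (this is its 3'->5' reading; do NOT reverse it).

Answer: TCGACAGAGTGTTACTGACACCA

Derivation:
Step 1: advance 4 -> fork_pos = 0 + 4 = 4.
Step 2: advance 2 -> fork_pos = 4 + 2 = 6.
Step 3: advance 6 -> fork_pos = 6 + 6 = 12.
Step 4: advance 11 -> fork_pos = 12 + 11 = 23.
Unwound prefix: template[0:23] = AGCTGTCTCACAATGACTGTGGT
Complement it base by base (A<->T, C<->G), keeping left-to-right order:
  [0:5] AGCTG -> TCGAC
  [5:10] TCTCA -> AGAGT
  [10:15] CAATG -> GTTAC
  [15:20] ACTGT -> TGACA
  [20:23] GGT -> CCA
Concatenate: TCGACAGAGTGTTACTGACACCA (length 23; written aligned with the template, i.e. 3'->5').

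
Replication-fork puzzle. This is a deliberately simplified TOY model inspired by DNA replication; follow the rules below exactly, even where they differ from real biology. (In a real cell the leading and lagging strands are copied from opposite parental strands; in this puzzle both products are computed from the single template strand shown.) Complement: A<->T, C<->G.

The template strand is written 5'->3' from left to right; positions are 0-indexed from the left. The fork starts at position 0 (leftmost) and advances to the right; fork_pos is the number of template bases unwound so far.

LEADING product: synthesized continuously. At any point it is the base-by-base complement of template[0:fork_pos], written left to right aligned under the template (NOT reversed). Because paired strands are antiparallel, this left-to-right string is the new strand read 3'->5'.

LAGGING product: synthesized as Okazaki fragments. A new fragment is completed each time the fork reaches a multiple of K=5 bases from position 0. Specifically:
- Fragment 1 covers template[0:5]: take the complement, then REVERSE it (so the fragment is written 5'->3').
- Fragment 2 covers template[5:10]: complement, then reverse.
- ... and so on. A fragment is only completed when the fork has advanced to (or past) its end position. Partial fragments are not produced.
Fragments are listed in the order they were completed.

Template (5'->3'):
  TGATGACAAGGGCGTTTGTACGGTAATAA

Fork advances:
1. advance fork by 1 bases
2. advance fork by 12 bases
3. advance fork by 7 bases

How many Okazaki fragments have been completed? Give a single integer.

Step 1: advance 1 -> fork_pos = 0 + 1 = 1. Next multiple of 5 is 5 (not reached); still 0 fragment(s).
Step 2: advance 12 -> fork_pos = 1 + 12 = 13. Reached multiple(s) of 5: 5, 10 -> fragments 1-2 completed (2 total).
Step 3: advance 7 -> fork_pos = 13 + 7 = 20. Reached multiple(s) of 5: 15, 20 -> fragments 3-4 completed (4 total).
Check: final fork_pos = 20; the multiples of 5 that are <= 20 are 5..20 -> 20 // 5 = 4 completed fragment(s).

Answer: 4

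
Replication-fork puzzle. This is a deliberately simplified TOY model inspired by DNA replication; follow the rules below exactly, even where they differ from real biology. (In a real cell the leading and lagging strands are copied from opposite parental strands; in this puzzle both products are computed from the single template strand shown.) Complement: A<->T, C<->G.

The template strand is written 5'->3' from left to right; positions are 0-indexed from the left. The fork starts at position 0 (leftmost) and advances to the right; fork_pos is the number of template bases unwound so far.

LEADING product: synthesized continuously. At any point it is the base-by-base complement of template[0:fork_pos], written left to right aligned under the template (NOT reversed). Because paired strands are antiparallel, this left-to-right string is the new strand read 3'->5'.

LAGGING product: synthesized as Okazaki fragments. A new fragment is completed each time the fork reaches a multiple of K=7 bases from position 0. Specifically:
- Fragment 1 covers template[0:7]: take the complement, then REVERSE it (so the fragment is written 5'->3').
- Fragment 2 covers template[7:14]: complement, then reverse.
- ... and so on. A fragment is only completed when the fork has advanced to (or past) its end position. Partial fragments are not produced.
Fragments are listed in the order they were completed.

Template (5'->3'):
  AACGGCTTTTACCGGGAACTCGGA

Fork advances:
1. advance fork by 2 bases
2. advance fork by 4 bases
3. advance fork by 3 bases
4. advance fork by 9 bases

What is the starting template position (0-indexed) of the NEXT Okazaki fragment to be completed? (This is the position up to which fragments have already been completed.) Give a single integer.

Answer: 14

Derivation:
Step 1: advance 2 -> fork_pos = 0 + 2 = 2. Next multiple of 7 is 7 (not reached); still 0 fragment(s).
Step 2: advance 4 -> fork_pos = 2 + 4 = 6. Next multiple of 7 is 7 (not reached); still 0 fragment(s).
Step 3: advance 3 -> fork_pos = 6 + 3 = 9. Reached multiple(s) of 7: 7 -> fragment 1 completed (1 total).
Step 4: advance 9 -> fork_pos = 9 + 9 = 18. Reached multiple(s) of 7: 14 -> fragment 2 completed (2 total).
2 fragment(s) completed, covering template[0:14] (2 x 7 = 14). The next fragment, fragment 3, covers template[14:21], so it starts at position 14.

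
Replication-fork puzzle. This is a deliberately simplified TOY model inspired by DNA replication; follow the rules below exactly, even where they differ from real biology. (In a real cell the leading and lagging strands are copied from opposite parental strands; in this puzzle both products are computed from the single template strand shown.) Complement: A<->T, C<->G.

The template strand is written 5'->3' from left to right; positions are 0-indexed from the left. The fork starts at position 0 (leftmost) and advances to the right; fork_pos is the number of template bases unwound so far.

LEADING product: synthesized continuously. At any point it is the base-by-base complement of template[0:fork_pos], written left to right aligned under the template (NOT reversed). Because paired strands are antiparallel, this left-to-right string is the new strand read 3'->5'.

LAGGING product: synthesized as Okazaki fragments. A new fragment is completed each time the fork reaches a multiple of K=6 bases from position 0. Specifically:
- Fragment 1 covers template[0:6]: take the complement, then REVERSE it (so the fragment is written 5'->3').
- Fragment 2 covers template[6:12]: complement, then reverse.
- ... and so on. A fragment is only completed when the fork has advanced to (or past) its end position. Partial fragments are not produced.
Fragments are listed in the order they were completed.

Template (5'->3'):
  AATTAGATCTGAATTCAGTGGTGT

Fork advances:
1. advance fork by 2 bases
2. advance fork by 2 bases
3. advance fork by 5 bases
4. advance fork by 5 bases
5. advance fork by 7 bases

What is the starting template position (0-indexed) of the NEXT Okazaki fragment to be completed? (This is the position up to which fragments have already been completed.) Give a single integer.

Answer: 18

Derivation:
Step 1: advance 2 -> fork_pos = 0 + 2 = 2. Next multiple of 6 is 6 (not reached); still 0 fragment(s).
Step 2: advance 2 -> fork_pos = 2 + 2 = 4. Next multiple of 6 is 6 (not reached); still 0 fragment(s).
Step 3: advance 5 -> fork_pos = 4 + 5 = 9. Reached multiple(s) of 6: 6 -> fragment 1 completed (1 total).
Step 4: advance 5 -> fork_pos = 9 + 5 = 14. Reached multiple(s) of 6: 12 -> fragment 2 completed (2 total).
Step 5: advance 7 -> fork_pos = 14 + 7 = 21. Reached multiple(s) of 6: 18 -> fragment 3 completed (3 total).
3 fragment(s) completed, covering template[0:18] (3 x 6 = 18). The next fragment, fragment 4, covers template[18:24], so it starts at position 18.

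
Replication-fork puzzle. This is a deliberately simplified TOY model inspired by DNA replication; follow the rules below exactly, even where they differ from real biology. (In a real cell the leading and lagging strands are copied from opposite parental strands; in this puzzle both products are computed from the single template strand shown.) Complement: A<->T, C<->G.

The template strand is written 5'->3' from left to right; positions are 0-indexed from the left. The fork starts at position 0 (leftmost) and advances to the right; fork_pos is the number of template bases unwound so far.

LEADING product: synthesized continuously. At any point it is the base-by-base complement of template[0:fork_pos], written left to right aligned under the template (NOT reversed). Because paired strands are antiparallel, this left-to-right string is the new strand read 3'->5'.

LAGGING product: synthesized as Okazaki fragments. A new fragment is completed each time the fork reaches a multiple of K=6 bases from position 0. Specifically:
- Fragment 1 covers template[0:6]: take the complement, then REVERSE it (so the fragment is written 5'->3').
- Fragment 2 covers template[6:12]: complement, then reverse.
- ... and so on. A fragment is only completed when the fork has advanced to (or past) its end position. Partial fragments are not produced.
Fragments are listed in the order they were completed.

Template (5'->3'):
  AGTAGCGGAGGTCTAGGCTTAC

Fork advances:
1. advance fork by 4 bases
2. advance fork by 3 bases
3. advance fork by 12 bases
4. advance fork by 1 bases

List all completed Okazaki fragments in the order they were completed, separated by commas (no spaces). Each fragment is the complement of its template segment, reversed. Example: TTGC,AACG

Answer: GCTACT,ACCTCC,GCCTAG

Derivation:
Step 1: advance 4 -> fork_pos = 0 + 4 = 4. Next multiple of 6 is 6 (not reached); still 0 fragment(s).
Step 2: advance 3 -> fork_pos = 4 + 3 = 7. Reached multiple(s) of 6: 6 -> fragment 1 completed (1 total).
Step 3: advance 12 -> fork_pos = 7 + 12 = 19. Reached multiple(s) of 6: 12, 18 -> fragments 2-3 completed (3 total).
Step 4: advance 1 -> fork_pos = 19 + 1 = 20. Next multiple of 6 is 24 (not reached); still 3 fragment(s).
Final fork_pos = 20, so 3 fragment(s) are complete. Build each: template segment -> complement -> reverse.
Fragment 1: template[0:6] = AGTAGC -> complement TCATCG -> reversed GCTACT
Fragment 2: template[6:12] = GGAGGT -> complement CCTCCA -> reversed ACCTCC
Fragment 3: template[12:18] = CTAGGC -> complement GATCCG -> reversed GCCTAG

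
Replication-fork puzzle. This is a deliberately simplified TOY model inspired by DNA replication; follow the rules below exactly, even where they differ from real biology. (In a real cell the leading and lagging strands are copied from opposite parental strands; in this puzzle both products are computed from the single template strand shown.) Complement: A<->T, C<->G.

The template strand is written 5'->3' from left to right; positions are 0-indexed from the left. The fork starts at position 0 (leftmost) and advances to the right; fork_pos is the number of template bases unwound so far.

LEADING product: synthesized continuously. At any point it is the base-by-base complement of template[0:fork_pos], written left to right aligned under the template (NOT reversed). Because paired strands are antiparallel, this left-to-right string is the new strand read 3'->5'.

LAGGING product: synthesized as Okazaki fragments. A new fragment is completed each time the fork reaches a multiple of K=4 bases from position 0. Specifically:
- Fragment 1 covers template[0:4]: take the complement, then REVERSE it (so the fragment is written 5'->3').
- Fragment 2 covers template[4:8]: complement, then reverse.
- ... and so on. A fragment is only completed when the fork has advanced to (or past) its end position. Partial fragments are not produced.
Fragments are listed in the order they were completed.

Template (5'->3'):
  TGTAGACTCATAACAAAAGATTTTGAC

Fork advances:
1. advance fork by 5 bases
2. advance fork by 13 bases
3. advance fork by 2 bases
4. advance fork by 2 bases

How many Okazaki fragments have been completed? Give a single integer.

Step 1: advance 5 -> fork_pos = 0 + 5 = 5. Reached multiple(s) of 4: 4 -> fragment 1 completed (1 total).
Step 2: advance 13 -> fork_pos = 5 + 13 = 18. Reached multiple(s) of 4: 8, 12, 16 -> fragments 2-4 completed (4 total).
Step 3: advance 2 -> fork_pos = 18 + 2 = 20. Reached multiple(s) of 4: 20 -> fragment 5 completed (5 total).
Step 4: advance 2 -> fork_pos = 20 + 2 = 22. Next multiple of 4 is 24 (not reached); still 5 fragment(s).
Check: final fork_pos = 22; the multiples of 4 that are <= 22 are 4..20 -> 22 // 4 = 5 completed fragment(s).

Answer: 5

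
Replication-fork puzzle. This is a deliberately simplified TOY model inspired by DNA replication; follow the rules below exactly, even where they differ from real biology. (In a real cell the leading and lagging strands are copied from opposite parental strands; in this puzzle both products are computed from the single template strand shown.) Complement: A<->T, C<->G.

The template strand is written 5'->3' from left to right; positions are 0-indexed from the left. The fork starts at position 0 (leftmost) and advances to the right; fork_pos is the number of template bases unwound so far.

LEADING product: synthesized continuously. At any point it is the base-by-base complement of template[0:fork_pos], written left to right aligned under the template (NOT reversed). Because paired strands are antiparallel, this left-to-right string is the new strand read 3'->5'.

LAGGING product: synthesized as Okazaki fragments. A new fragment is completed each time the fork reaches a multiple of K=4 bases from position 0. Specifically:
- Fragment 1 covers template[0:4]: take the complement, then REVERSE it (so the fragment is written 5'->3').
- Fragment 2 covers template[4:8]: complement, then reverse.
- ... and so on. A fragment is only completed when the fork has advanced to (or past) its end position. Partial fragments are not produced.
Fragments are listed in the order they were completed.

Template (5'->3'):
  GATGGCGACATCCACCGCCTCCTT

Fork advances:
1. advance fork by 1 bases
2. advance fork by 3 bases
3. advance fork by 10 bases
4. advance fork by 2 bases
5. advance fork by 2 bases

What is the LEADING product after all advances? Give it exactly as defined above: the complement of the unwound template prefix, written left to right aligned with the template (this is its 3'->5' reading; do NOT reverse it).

Answer: CTACCGCTGTAGGTGGCG

Derivation:
Step 1: advance 1 -> fork_pos = 0 + 1 = 1.
Step 2: advance 3 -> fork_pos = 1 + 3 = 4.
Step 3: advance 10 -> fork_pos = 4 + 10 = 14.
Step 4: advance 2 -> fork_pos = 14 + 2 = 16.
Step 5: advance 2 -> fork_pos = 16 + 2 = 18.
Unwound prefix: template[0:18] = GATGGCGACATCCACCGC
Complement it base by base (A<->T, C<->G), keeping left-to-right order:
  [0:5] GATGG -> CTACC
  [5:10] CGACA -> GCTGT
  [10:15] TCCAC -> AGGTG
  [15:18] CGC -> GCG
Concatenate: CTACCGCTGTAGGTGGCG (length 18; written aligned with the template, i.e. 3'->5').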